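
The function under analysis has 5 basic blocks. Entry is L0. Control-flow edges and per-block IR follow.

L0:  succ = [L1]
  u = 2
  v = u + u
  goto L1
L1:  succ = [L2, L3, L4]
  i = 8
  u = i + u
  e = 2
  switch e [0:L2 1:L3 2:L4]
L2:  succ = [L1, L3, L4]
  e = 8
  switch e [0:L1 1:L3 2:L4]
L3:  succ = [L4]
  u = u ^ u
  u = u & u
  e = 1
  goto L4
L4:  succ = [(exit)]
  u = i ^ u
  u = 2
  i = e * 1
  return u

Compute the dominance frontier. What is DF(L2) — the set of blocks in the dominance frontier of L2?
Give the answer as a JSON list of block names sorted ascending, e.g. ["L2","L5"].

Answer: ["L1", "L3", "L4"]

Working:
idom tree: L1←L0 L2←L1 L3←L1 L4←L1
Dom at joins:
  L1: preds {L0,L2}: {L0} ∩ {L0,L1,L2} = {L0}; idom=L0
  L3: preds {L1,L2}: {L0,L1} ∩ {L0,L1,L2} = {L0,L1}; idom=L1
  L4: preds {L1,L2,L3}: {L0,L1} ∩ {L0,L1,L2} ∩ {L0,L1,L3} = {L0,L1}; idom=L1

DF walk-up:
  join L1 pred L0: · stop@L0
  join L1 pred L2: L2→L1 stop@L0
  join L3 pred L1: · stop@L1
  join L3 pred L2: L2 stop@L1
  join L4 pred L1: · stop@L1
  join L4 pred L2: L2 stop@L1
  join L4 pred L3: L3 stop@L1
  DF(L0)=∅
  DF(L1)={L1}
  DF(L2)={L1,L3,L4}
  DF(L3)={L4}
  DF(L4)=∅

DF(L2) = ["L1", "L3", "L4"]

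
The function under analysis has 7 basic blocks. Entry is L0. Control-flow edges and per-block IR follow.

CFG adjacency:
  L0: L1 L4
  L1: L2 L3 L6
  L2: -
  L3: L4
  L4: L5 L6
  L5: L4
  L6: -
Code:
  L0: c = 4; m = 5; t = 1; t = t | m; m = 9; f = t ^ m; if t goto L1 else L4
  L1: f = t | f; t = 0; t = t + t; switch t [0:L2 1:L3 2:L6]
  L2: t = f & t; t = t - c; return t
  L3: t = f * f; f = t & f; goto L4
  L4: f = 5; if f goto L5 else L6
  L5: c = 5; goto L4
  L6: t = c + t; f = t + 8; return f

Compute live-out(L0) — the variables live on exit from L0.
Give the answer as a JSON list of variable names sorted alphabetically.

Answer: ["c", "f", "t"]

Derivation:
Block summaries:
  L0 def {c,f,m,t} use ∅
  L1 def {f,t} use {f,t}
  L2 def {t} use {c,f,t}
  L3 def {f,t} use {f}
  L4 def {f} use ∅
  L5 def {c} use ∅
  L6 def {f,t} use {c,t}

Live sets:
  L0 li=∅ lo={c,f,t}
  L1 li={c,f,t} lo={c,f,t}
  L2 li={c,f,t} lo=∅
  L3 li={c,f} lo={c,t}
  L4 li={c,t} lo={c,t}
  L5 li={t} lo={c,t}
  L6 li={c,t} lo=∅

live-out(L0) = ["c", "f", "t"]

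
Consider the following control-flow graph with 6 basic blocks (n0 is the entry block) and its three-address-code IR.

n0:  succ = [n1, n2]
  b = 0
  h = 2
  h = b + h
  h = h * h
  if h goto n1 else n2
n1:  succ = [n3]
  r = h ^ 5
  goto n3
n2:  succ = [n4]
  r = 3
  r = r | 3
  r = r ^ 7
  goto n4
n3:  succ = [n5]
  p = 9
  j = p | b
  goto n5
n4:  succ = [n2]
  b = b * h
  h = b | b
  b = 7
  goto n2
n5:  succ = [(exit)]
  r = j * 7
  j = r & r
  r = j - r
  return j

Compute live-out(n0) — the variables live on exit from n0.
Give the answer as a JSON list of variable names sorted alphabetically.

Per-block:
  n0: {b,h} / ∅
  n1: {r} / {h}
  n2: {r} / ∅
  n3: {j,p} / {b}
  n4: {b,h} / {b,h}
  n5: {j,r} / {j}

Liveness:
  live n0: ∅→{b,h}
  live n1: {b,h}→{b}
  live n2: {b,h}→{b,h}
  live n3: {b}→{j}
  live n4: {b,h}→{b,h}
  live n5: {j}→∅

live-out(n0) = ["b", "h"]

Answer: ["b", "h"]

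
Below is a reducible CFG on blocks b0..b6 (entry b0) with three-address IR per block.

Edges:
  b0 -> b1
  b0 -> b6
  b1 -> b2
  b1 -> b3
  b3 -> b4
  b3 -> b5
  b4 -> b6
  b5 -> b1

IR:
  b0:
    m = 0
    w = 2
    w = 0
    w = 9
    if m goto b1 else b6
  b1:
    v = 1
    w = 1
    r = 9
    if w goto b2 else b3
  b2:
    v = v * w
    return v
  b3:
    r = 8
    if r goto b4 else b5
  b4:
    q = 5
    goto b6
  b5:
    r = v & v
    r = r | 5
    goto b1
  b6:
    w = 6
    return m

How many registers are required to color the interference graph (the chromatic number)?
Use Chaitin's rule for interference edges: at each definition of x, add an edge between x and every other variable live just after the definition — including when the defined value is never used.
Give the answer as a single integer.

def/use:
  b0: {m,w} / ∅
  b1: {r,v,w} / ∅
  b2: {v} / {v,w}
  b3: {r} / ∅
  b4: {q} / ∅
  b5: {r} / {v}
  b6: {w} / {m}

Liveness:
  live b0: ∅→{m}
  live b1: {m}→{m,v,w}
  live b2: {v,w}→∅
  live b3: {m,v}→{m,v}
  live b4: {m}→{m}
  live b5: {m,v}→{m}
  live b6: {m}→∅

Interfere edges:
  m↔{q,r,v,w}
  q↔{m}
  r↔{m,v,w}
  v↔{m,r,w}
  w↔{m,r,v}

Colouring:
  lower bound: {m,r,v,w} mutually conflict ⇒ χ ≥ 4
  assign m→R0 q→R1 r→R1 v→R2 w→R3 — no edge inside a register ⇒ χ ≤ 4
  χ = 4

Answer: 4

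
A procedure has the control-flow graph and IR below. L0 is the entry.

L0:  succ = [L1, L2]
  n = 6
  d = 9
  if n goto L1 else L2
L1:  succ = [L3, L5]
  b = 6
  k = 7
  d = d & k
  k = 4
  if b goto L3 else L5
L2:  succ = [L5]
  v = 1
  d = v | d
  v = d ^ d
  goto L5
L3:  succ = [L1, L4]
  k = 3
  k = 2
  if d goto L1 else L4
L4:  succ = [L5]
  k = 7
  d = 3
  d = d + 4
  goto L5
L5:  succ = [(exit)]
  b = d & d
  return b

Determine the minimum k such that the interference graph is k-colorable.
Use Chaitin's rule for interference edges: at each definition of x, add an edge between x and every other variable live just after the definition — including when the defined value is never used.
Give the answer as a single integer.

Answer: 3

Derivation:
Per-block:
  L0 def {d,n} use ∅
  L1 def {b,d,k} use {d}
  L2 def {d,v} use {d}
  L3 def {k} use {d}
  L4 def {d,k} use ∅
  L5 def {b} use {d}

Live sets:
  L0 li=∅ lo={d}
  L1 li={d} lo={d}
  L2 li={d} lo={d}
  L3 li={d} lo={d}
  L4 li=∅ lo={d}
  L5 li={d} lo=∅

Conflict graph:
  b — {d,k}
  d — {b,k,n,v}
  k — {b,d}
  n — {d}
  v — {d}

Registers:
  lower bound: {b,d,k} mutually conflict ⇒ χ ≥ 3
  assign b→r1 d→r0 k→r2 n→r1 v→r1 — no edge inside a register ⇒ χ ≤ 3
  χ = 3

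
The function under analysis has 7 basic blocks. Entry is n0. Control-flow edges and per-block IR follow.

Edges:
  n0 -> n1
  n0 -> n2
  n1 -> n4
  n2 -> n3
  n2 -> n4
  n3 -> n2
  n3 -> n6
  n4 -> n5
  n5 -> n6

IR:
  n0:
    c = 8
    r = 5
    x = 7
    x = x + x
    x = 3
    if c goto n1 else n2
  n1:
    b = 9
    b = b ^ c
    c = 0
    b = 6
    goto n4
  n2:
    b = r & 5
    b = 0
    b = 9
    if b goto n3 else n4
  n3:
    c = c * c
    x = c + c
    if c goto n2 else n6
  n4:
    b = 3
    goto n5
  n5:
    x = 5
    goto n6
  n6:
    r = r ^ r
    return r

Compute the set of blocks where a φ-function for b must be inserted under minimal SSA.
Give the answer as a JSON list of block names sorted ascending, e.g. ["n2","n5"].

idom tree: n1←n0 n2←n0 n3←n2 n4←n0 n5←n4 n6←n0
Join-block Dom:
  n2: preds {n0,n3}: {n0} ∩ {n0,n2,n3} = {n0}; idom=n0
  n4: preds {n1,n2}: {n0,n1} ∩ {n0,n2} = {n0}; idom=n0
  n6: preds {n3,n5}: {n0,n2,n3} ∩ {n0,n4,n5} = {n0}; idom=n0

DF derivation:
  join n2 pred n0: · stop@n0
  join n2 pred n3: n3→n2 stop@n0
  join n4 pred n1: n1 stop@n0
  join n4 pred n2: n2 stop@n0
  join n6 pred n3: n3→n2 stop@n0
  join n6 pred n5: n5→n4 stop@n0
  n0: DF=∅
  n1: DF={n4}
  n2: DF={n2,n4,n6}
  n3: DF={n2,n6}
  n4: DF={n6}
  n5: DF={n6}
  n6: DF=∅

φ for b: defs {n1,n2,n4}
  DF⁺ = {n2,n4,n6}

Answer: ["n2", "n4", "n6"]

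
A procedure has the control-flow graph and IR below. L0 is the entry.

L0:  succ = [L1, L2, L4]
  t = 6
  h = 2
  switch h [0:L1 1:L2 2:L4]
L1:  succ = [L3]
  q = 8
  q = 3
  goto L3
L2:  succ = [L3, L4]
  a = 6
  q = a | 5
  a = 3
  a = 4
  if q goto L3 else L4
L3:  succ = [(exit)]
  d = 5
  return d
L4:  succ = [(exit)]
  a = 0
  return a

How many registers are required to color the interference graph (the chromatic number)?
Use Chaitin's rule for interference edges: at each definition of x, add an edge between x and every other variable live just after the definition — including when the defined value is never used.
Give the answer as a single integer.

Answer: 2

Working:
Per-block:
  L0: {h,t} / ∅
  L1: {q} / ∅
  L2: {a,q} / ∅
  L3: {d} / ∅
  L4: {a} / ∅

Live sets:
  live L0: ∅→∅
  live L1: ∅→∅
  live L2: ∅→∅
  live L3: ∅→∅
  live L4: ∅→∅

Conflict graph:
  a — {q}
  d — ∅
  h — ∅
  q — {a}
  t — ∅

Chromatic number:
  lower bound: {a,q} mutually conflict ⇒ χ ≥ 2
  2-colouring: r0={a,d,h,t}  r1={q}
  χ = 2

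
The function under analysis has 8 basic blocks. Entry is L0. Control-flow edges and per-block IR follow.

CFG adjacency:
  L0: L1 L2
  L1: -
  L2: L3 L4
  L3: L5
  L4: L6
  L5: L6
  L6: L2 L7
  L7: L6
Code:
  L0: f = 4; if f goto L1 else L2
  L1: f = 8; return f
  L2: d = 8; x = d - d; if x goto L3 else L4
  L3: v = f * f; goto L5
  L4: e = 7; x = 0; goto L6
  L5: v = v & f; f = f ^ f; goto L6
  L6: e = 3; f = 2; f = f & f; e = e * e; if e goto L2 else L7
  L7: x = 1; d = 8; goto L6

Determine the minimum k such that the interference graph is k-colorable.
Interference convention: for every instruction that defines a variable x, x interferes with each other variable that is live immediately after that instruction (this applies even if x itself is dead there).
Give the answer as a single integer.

Answer: 2

Analysis:
Block summaries:
  L0 def {f} use ∅
  L1 def {f} use ∅
  L2 def {d,x} use ∅
  L3 def {v} use {f}
  L4 def {e,x} use ∅
  L5 def {f,v} use {f,v}
  L6 def {e,f} use ∅
  L7 def {d,x} use ∅

Live sets:
  L0: in=∅ out={f}
  L1: in=∅ out=∅
  L2: in={f} out={f}
  L3: in={f} out={f,v}
  L4: in=∅ out=∅
  L5: in={f,v} out=∅
  L6: in=∅ out={f}
  L7: in=∅ out=∅

Interfere edges:
  d: {f}
  e: {f}
  f: {d,e,v,x}
  v: {f}
  x: {f}

Chromatic number:
  clique {d,f} ⇒ need ≥ 2
  assign d→r1 e→r1 f→r0 v→r1 x→r1 — no edge inside a register ⇒ χ ≤ 2
  χ = 2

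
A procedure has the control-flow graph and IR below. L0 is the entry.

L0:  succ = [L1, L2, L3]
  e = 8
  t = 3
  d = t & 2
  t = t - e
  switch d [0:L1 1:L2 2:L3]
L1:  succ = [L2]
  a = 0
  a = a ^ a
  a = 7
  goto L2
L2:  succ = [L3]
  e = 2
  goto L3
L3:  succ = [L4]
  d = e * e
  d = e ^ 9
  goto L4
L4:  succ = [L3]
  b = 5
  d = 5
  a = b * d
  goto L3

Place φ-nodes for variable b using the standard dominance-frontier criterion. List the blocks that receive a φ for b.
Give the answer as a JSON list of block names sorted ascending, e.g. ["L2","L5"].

Answer: ["L3"]

Working:
idom tree: L1←L0 L2←L0 L3←L0 L4←L3
Dom∩ at merges:
  L2: preds {L0,L1}: {L0} ∩ {L0,L1} = {L0}; idom=L0
  L3: preds {L0,L2,L4}: {L0} ∩ {L0,L2} ∩ {L0,L3,L4} = {L0}; idom=L0

DF walk-up:
  join L2 pred L0: · stop@L0
  join L2 pred L1: L1 stop@L0
  join L3 pred L0: · stop@L0
  join L3 pred L2: L2 stop@L0
  join L3 pred L4: L4→L3 stop@L0
  L0 → ∅
  L1 → {L2}
  L2 → {L3}
  L3 → {L3}
  L4 → {L3}

φ for b: defs {L4}
  DF⁺ = {L3}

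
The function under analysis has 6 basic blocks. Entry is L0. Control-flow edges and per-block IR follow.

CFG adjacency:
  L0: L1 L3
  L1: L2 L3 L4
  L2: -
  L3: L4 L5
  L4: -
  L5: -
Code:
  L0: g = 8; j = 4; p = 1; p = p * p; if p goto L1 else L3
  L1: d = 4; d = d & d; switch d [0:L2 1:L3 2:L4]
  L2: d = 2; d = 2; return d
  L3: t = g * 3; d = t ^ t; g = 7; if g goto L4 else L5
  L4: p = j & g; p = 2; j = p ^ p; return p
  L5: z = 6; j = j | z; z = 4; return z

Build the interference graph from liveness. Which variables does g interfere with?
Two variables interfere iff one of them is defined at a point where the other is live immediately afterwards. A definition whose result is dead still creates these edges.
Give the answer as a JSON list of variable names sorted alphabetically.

Answer: ["d", "j", "p"]

Analysis:
Per-block:
  L0 def {g,j,p} use ∅
  L1 def {d} use ∅
  L2 def {d} use ∅
  L3 def {d,g,t} use {g}
  L4 def {j,p} use {g,j}
  L5 def {j,z} use {j}

Liveness:
  live L0: ∅→{g,j}
  live L1: {g,j}→{g,j}
  live L2: ∅→∅
  live L3: {g,j}→{g,j}
  live L4: {g,j}→∅
  live L5: {j}→∅

Interference:
  d: {g,j}
  g: {d,j,p}
  j: {d,g,p,t,z}
  p: {g,j}
  t: {j}
  z: {j}

N(g) = ["d", "j", "p"]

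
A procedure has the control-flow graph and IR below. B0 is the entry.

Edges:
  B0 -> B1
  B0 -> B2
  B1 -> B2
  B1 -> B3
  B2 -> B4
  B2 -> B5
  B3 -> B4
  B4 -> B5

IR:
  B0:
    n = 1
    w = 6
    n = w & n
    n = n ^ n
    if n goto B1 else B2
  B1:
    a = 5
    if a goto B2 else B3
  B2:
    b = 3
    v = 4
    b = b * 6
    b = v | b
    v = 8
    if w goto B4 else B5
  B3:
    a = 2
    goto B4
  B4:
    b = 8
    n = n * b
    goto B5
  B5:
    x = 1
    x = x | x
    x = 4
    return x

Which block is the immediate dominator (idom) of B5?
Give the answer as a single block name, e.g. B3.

Answer: B0

Analysis:
idom tree: B1←B0 B2←B0 B3←B1 B4←B0 B5←B0
Dom at joins:
  B2: preds {B0,B1}: {B0} ∩ {B0,B1} = {B0}; idom=B0
  B4: preds {B2,B3}: {B0,B2} ∩ {B0,B1,B3} = {B0}; idom=B0
  B5: preds {B2,B4}: {B0,B2} ∩ {B0,B4} = {B0}; idom=B0

idom(B5) = B0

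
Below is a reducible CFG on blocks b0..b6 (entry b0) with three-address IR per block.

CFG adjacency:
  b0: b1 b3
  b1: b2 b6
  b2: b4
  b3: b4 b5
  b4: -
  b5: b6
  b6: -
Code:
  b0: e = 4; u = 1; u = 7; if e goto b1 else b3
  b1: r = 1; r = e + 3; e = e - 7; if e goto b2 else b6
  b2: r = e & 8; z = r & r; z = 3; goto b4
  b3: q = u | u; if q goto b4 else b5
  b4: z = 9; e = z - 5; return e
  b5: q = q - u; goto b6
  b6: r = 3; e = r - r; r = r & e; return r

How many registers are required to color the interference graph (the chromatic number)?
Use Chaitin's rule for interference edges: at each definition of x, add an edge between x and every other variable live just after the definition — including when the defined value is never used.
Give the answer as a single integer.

Answer: 2

Working:
Per-block:
  b0: {e,u} / ∅
  b1: {e,r} / {e}
  b2: {r,z} / {e}
  b3: {q} / {u}
  b4: {e,z} / ∅
  b5: {q} / {q,u}
  b6: {e,r} / ∅

Backward fixpoint:
  live b0: ∅→{e,u}
  live b1: {e}→{e}
  live b2: {e}→∅
  live b3: {u}→{q,u}
  live b4: ∅→∅
  live b5: {q,u}→∅
  live b6: ∅→∅

Interference:
  e: {r,u}
  q: {u}
  r: {e}
  u: {e,q}
  z: ∅

Registers:
  clique {e,r} ⇒ need ≥ 2
  2-colouring: r0={e,q,z}  r1={r,u}
  χ = 2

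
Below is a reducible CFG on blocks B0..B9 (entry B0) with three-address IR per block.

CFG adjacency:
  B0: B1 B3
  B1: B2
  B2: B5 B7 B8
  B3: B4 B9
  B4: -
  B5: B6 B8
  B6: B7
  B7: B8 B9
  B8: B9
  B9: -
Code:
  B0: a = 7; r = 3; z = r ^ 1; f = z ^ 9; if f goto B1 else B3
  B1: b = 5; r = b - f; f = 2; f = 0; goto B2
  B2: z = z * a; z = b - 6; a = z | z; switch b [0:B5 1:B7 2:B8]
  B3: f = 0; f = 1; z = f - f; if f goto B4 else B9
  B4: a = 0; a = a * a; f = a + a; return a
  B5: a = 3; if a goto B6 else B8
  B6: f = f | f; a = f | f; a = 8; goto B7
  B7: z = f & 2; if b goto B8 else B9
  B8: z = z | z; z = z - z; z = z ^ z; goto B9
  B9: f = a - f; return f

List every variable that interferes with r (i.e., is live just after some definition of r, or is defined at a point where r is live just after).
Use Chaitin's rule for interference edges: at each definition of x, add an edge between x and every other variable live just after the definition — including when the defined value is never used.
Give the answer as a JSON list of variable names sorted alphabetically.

Block summaries:
  B0 def {a,f,r,z} use ∅
  B1 def {b,f,r} use {f}
  B2 def {a,z} use {a,b,z}
  B3 def {f,z} use ∅
  B4 def {a,f} use ∅
  B5 def {a} use ∅
  B6 def {a,f} use {f}
  B7 def {z} use {b,f}
  B8 def {z} use {z}
  B9 def {f} use {a,f}

Live sets:
  B0: in=∅ out={a,f,z}
  B1: in={a,f,z} out={a,b,f,z}
  B2: in={a,b,f,z} out={a,b,f,z}
  B3: in={a} out={a,f}
  B4: in=∅ out=∅
  B5: in={b,f,z} out={a,b,f,z}
  B6: in={b,f} out={a,b,f}
  B7: in={a,b,f} out={a,f,z}
  B8: in={a,f,z} out={a,f}
  B9: in={a,f} out=∅

Interference:
  a — {b,f,r,z}
  b — {a,f,r,z}
  f — {a,b,z}
  r — {a,b,z}
  z — {a,b,f,r}

N(r) = ["a", "b", "z"]

Answer: ["a", "b", "z"]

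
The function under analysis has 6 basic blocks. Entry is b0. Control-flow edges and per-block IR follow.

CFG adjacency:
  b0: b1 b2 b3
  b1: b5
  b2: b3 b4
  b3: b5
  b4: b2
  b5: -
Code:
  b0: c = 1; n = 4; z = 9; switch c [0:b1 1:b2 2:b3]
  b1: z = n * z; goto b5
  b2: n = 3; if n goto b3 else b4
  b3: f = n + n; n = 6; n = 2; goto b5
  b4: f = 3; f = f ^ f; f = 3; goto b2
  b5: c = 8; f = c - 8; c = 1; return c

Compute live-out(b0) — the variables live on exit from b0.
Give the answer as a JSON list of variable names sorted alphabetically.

Answer: ["n", "z"]

Working:
def/use:
  b0: def={c,n,z} ue=∅
  b1: def={z} ue={n,z}
  b2: def={n} ue=∅
  b3: def={f,n} ue={n}
  b4: def={f} ue=∅
  b5: def={c,f} ue=∅

Backward fixpoint:
  live b0: ∅→{n,z}
  live b1: {n,z}→∅
  live b2: ∅→{n}
  live b3: {n}→∅
  live b4: ∅→∅
  live b5: ∅→∅

live-out(b0) = ["n", "z"]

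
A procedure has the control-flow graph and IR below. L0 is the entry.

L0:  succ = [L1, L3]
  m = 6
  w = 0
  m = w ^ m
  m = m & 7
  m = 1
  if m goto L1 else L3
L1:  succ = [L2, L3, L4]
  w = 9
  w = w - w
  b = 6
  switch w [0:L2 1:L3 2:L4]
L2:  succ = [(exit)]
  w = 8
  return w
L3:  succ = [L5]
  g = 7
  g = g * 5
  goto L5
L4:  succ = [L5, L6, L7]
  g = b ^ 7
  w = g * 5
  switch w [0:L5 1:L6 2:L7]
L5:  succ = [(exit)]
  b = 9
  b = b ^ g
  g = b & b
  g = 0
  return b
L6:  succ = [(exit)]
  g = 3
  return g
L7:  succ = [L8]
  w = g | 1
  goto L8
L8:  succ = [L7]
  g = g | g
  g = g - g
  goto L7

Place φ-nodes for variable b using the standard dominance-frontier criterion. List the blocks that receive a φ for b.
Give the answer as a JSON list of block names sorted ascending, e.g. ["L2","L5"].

idom tree: L1←L0 L2←L1 L3←L0 L4←L1 L5←L0 L6←L4 L7←L4 L8←L7
Dom at joins:
  L3: preds {L0,L1}: {L0} ∩ {L0,L1} = {L0}; idom=L0
  L5: preds {L3,L4}: {L0,L3} ∩ {L0,L1,L4} = {L0}; idom=L0
  L7: preds {L4,L8}: {L0,L1,L4} ∩ {L0,L1,L4,L7,L8} = {L0,L1,L4}; idom=L4

DF derivation:
  join L3 pred L0: · stop@L0
  join L3 pred L1: L1 stop@L0
  join L5 pred L3: L3 stop@L0
  join L5 pred L4: L4→L1 stop@L0
  join L7 pred L4: · stop@L4
  join L7 pred L8: L8→L7 stop@L4
  DF(L0)=∅
  DF(L1)={L3,L5}
  DF(L2)=∅
  DF(L3)={L5}
  DF(L4)={L5}
  DF(L5)=∅
  DF(L6)=∅
  DF(L7)={L7}
  DF(L8)={L7}

φ for b: defs {L1,L5}
  DF⁺ = {L3,L5}

Answer: ["L3", "L5"]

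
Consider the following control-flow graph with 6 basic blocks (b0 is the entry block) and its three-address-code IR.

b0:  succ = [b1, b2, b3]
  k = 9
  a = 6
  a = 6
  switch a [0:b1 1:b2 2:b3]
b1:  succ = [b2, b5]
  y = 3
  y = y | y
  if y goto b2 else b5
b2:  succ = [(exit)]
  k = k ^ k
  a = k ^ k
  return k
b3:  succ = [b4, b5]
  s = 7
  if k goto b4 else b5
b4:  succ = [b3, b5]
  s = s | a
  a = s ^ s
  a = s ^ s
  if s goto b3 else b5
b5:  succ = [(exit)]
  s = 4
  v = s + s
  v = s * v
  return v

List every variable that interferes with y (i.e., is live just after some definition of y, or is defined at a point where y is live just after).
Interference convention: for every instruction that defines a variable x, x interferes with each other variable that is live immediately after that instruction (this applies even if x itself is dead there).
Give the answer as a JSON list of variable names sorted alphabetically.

def/use:
  b0: def={a,k} ue=∅
  b1: def={y} ue=∅
  b2: def={a,k} ue={k}
  b3: def={s} ue={k}
  b4: def={a,s} ue={a,s}
  b5: def={s,v} ue=∅

Liveness:
  b0 li=∅ lo={a,k}
  b1 li={k} lo={k}
  b2 li={k} lo=∅
  b3 li={a,k} lo={a,k,s}
  b4 li={a,k,s} lo={a,k}
  b5 li=∅ lo=∅

Conflict graph:
  a: {k,s}
  k: {a,s,y}
  s: {a,k,v}
  v: {s}
  y: {k}

N(y) = ["k"]

Answer: ["k"]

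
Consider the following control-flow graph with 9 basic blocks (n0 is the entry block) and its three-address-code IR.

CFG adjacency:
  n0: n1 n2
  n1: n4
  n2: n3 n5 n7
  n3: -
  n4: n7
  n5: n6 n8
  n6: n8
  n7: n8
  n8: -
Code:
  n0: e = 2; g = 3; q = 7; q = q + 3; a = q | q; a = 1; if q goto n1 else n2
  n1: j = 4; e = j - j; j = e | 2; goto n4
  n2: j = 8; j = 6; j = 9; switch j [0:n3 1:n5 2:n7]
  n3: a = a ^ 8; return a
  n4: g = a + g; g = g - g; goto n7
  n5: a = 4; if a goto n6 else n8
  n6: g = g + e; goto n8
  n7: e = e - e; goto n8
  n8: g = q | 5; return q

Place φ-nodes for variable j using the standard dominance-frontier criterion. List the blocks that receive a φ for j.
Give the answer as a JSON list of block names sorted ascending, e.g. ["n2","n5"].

idom tree: n1←n0 n2←n0 n3←n2 n4←n1 n5←n2 n6←n5 n7←n0 n8←n0
Join-block Dom:
  n7: preds {n2,n4}: {n0,n2} ∩ {n0,n1,n4} = {n0}; idom=n0
  n8: preds {n5,n6,n7}: {n0,n2,n5} ∩ {n0,n2,n5,n6} ∩ {n0,n7} = {n0}; idom=n0

DF derivation:
  n7←n2: walk n2 to n0
  n7←n4: walk n4→n1 to n0
  n8←n5: walk n5→n2 to n0
  n8←n6: walk n6→n5→n2 to n0
  n8←n7: walk n7 to n0
  n0: DF=∅
  n1: DF={n7}
  n2: DF={n7,n8}
  n3: DF=∅
  n4: DF={n7}
  n5: DF={n8}
  n6: DF={n8}
  n7: DF={n8}
  n8: DF=∅

φ for j: defs {n1,n2}
  DF⁺ = {n7,n8}

Answer: ["n7", "n8"]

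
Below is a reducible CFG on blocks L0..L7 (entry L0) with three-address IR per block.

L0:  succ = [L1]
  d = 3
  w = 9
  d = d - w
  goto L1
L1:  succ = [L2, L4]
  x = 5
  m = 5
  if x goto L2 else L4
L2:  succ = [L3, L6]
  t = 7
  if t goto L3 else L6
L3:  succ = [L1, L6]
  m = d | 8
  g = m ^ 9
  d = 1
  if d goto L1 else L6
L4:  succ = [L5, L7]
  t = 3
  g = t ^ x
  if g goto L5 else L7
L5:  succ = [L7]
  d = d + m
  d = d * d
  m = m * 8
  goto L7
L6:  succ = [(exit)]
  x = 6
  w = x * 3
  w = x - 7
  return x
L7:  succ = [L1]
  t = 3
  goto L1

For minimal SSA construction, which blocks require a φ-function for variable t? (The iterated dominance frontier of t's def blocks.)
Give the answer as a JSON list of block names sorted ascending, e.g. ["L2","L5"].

idom tree: L1←L0 L2←L1 L3←L2 L4←L1 L5←L4 L6←L2 L7←L4
Dom at joins:
  L1: preds {L0,L3,L7}: {L0} ∩ {L0,L1,L2,L3} ∩ {L0,L1,L4,L7} = {L0}; idom=L0
  L6: preds {L2,L3}: {L0,L1,L2} ∩ {L0,L1,L2,L3} = {L0,L1,L2}; idom=L2
  L7: preds {L4,L5}: {L0,L1,L4} ∩ {L0,L1,L4,L5} = {L0,L1,L4}; idom=L4

DF derivation:
  join L1 pred L0: · stop@L0
  join L1 pred L3: L3→L2→L1 stop@L0
  join L1 pred L7: L7→L4→L1 stop@L0
  join L6 pred L2: · stop@L2
  join L6 pred L3: L3 stop@L2
  join L7 pred L4: · stop@L4
  join L7 pred L5: L5 stop@L4
  L0 → ∅
  L1 → {L1}
  L2 → {L1}
  L3 → {L1,L6}
  L4 → {L1}
  L5 → {L7}
  L6 → ∅
  L7 → {L1}

φ for t: defs {L2,L4,L7}
  DF⁺ = {L1}

Answer: ["L1"]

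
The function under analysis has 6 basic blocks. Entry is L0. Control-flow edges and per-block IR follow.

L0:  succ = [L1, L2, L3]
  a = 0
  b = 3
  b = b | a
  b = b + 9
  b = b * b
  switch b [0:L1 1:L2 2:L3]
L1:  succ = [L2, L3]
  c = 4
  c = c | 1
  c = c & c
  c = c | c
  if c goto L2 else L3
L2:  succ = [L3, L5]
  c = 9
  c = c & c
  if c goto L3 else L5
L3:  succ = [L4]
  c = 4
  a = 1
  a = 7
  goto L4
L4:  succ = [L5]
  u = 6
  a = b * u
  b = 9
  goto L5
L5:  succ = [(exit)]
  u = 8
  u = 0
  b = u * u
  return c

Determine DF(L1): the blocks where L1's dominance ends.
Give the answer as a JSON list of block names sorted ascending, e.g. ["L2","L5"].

Answer: ["L2", "L3"]

Derivation:
idom tree: L1←L0 L2←L0 L3←L0 L4←L3 L5←L0
Dom∩ at merges:
  L2: preds {L0,L1}: {L0} ∩ {L0,L1} = {L0}; idom=L0
  L3: preds {L0,L1,L2}: {L0} ∩ {L0,L1} ∩ {L0,L2} = {L0}; idom=L0
  L5: preds {L2,L4}: {L0,L2} ∩ {L0,L3,L4} = {L0}; idom=L0

DF walk-up:
  L2←L0: walk · to L0
  L2←L1: walk L1 to L0
  L3←L0: walk · to L0
  L3←L1: walk L1 to L0
  L3←L2: walk L2 to L0
  L5←L2: walk L2 to L0
  L5←L4: walk L4→L3 to L0
  DF(L0)=∅
  DF(L1)={L2,L3}
  DF(L2)={L3,L5}
  DF(L3)={L5}
  DF(L4)={L5}
  DF(L5)=∅

DF(L1) = ["L2", "L3"]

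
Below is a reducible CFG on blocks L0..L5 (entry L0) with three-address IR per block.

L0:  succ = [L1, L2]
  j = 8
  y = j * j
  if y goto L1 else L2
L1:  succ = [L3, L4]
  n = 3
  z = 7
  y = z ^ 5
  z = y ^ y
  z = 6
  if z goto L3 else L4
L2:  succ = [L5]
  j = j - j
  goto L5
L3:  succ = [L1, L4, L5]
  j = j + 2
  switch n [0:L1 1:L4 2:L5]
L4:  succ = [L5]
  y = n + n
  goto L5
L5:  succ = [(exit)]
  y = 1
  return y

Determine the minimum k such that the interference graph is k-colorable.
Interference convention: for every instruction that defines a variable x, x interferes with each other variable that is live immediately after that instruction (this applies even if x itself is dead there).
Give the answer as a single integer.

Answer: 3

Analysis:
Block summaries:
  L0: {j,y} / ∅
  L1: {n,y,z} / ∅
  L2: {j} / {j}
  L3: {j} / {j,n}
  L4: {y} / {n}
  L5: {y} / ∅

Backward fixpoint:
  L0 li=∅ lo={j}
  L1 li={j} lo={j,n}
  L2 li={j} lo=∅
  L3 li={j,n} lo={j,n}
  L4 li={n} lo=∅
  L5 li=∅ lo=∅

Interference:
  j: {n,y,z}
  n: {j,y,z}
  y: {j,n}
  z: {j,n}

Chromatic number:
  lower bound: {j,n,y} mutually conflict ⇒ χ ≥ 3
  assign j→r0 n→r1 y→r2 z→r2 — no edge inside a register ⇒ χ ≤ 3
  χ = 3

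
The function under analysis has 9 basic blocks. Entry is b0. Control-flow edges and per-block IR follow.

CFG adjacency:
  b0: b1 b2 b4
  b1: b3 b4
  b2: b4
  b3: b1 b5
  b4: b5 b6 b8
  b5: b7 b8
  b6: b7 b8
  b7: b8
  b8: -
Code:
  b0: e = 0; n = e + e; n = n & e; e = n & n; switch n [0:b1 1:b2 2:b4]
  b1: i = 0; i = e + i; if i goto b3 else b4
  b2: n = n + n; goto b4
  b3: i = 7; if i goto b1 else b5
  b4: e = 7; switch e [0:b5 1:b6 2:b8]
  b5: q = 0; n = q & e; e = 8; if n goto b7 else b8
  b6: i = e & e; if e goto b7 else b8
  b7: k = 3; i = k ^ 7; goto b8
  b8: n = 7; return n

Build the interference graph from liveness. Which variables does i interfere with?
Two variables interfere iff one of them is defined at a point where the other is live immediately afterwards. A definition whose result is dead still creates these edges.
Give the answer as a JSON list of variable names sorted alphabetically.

Answer: ["e"]

Analysis:
Block summaries:
  b0: {e,n} / ∅
  b1: {i} / {e}
  b2: {n} / {n}
  b3: {i} / ∅
  b4: {e} / ∅
  b5: {e,n,q} / {e}
  b6: {i} / {e}
  b7: {i,k} / ∅
  b8: {n} / ∅

Liveness:
  live b0: ∅→{e,n}
  live b1: {e}→{e}
  live b2: {n}→∅
  live b3: {e}→{e}
  live b4: ∅→{e}
  live b5: {e}→∅
  live b6: {e}→∅
  live b7: ∅→∅
  live b8: ∅→∅

Interference:
  e↔{i,n,q}
  i↔{e}
  k↔∅
  n↔{e}
  q↔{e}

N(i) = ["e"]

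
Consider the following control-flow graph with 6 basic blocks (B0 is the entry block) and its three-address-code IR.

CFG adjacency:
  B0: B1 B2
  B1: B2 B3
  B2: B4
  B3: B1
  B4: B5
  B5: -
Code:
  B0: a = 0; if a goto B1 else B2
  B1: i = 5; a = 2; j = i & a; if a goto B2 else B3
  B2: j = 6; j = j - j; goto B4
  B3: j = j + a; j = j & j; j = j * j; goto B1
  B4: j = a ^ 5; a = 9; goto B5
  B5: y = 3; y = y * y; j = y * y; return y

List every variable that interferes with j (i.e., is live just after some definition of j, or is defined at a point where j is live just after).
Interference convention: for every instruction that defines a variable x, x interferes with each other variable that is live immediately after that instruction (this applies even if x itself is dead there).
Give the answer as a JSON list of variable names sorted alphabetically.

Answer: ["a", "y"]

Derivation:
Per-block:
  B0: def={a} ue=∅
  B1: def={a,i,j} ue=∅
  B2: def={j} ue=∅
  B3: def={j} ue={a,j}
  B4: def={a,j} ue={a}
  B5: def={j,y} ue=∅

Live sets:
  B0: in=∅ out={a}
  B1: in=∅ out={a,j}
  B2: in={a} out={a}
  B3: in={a,j} out=∅
  B4: in={a} out=∅
  B5: in=∅ out=∅

Interference:
  a: {i,j}
  i: {a}
  j: {a,y}
  y: {j}

N(j) = ["a", "y"]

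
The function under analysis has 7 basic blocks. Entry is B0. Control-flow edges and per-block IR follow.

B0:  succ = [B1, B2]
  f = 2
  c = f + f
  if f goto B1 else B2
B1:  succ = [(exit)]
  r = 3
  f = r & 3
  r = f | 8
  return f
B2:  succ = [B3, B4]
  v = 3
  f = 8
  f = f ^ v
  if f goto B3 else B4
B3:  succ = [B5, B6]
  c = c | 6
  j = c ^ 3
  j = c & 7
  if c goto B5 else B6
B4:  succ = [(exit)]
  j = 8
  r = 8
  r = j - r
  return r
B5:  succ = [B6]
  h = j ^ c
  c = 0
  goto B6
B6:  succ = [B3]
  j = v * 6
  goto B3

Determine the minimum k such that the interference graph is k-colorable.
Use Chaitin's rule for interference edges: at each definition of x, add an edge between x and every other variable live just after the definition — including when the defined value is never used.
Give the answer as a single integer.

Per-block:
  B0: {c,f} / ∅
  B1: {f,r} / ∅
  B2: {f,v} / ∅
  B3: {c,j} / {c}
  B4: {j,r} / ∅
  B5: {c,h} / {c,j}
  B6: {j} / {v}

Backward fixpoint:
  B0 li=∅ lo={c}
  B1 li=∅ lo=∅
  B2 li={c} lo={c,v}
  B3 li={c,v} lo={c,j,v}
  B4 li=∅ lo=∅
  B5 li={c,j,v} lo={c,v}
  B6 li={c,v} lo={c,v}

Interference:
  c — {f,j,v}
  f — {c,r,v}
  h — {v}
  j — {c,r,v}
  r — {f,j}
  v — {c,f,h,j}

Colouring:
  lower bound: {c,f,v} mutually conflict ⇒ χ ≥ 3
  assign c→R1 f→R2 h→R1 j→R2 r→R0 v→R0 — no edge inside a register ⇒ χ ≤ 3
  χ = 3

Answer: 3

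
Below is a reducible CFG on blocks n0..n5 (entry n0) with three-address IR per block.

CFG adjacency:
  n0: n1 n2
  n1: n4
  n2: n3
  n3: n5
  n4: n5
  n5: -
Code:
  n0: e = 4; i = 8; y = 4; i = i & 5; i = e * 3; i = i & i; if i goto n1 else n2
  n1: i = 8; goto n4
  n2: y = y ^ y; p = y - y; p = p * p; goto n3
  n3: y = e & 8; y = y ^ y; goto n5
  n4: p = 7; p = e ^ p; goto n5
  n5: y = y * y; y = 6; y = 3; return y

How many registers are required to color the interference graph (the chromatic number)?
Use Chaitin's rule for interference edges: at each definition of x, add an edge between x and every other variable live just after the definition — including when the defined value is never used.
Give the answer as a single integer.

Answer: 3

Working:
Per-block:
  n0: {e,i,y} / ∅
  n1: {i} / ∅
  n2: {p,y} / {y}
  n3: {y} / {e}
  n4: {p} / {e}
  n5: {y} / {y}

Backward fixpoint:
  n0 li=∅ lo={e,y}
  n1 li={e,y} lo={e,y}
  n2 li={e,y} lo={e}
  n3 li={e} lo={y}
  n4 li={e,y} lo={y}
  n5 li={y} lo=∅

Interfere edges:
  e: {i,p,y}
  i: {e,y}
  p: {e,y}
  y: {e,i,p}

Registers:
  {e,i,y} pairwise interfere (3-clique) ⇒ χ ≥ 3
  3-colouring: R0={e}  R1={y}  R2={i,p}
  χ = 3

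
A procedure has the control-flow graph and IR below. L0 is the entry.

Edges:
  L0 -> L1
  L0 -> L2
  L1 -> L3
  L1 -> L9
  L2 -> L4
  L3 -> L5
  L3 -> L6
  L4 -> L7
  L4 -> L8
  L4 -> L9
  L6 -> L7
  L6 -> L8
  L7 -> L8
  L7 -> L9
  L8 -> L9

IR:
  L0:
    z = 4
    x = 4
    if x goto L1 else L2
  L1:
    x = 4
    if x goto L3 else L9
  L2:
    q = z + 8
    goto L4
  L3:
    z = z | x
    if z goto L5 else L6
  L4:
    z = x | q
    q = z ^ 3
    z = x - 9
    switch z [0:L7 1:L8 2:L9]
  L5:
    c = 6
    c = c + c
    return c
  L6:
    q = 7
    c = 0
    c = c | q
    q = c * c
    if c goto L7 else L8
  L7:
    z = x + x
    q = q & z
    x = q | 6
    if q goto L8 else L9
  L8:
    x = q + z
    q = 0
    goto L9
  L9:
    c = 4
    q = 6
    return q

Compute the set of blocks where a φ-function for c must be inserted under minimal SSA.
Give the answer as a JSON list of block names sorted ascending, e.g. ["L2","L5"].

Answer: ["L7", "L8", "L9"]

Derivation:
idom tree: L1←L0 L2←L0 L3←L1 L4←L2 L5←L3 L6←L3 L7←L0 L8←L0 L9←L0
Dom∩ at merges:
  L7: preds {L4,L6}: {L0,L2,L4} ∩ {L0,L1,L3,L6} = {L0}; idom=L0
  L8: preds {L4,L6,L7}: {L0,L2,L4} ∩ {L0,L1,L3,L6} ∩ {L0,L7} = {L0}; idom=L0
  L9: preds {L1,L4,L7,L8}: {L0,L1} ∩ {L0,L2,L4} ∩ {L0,L7} ∩ {L0,L8} = {L0}; idom=L0

DF walk-up:
  join L7 pred L4: L4→L2 stop@L0
  join L7 pred L6: L6→L3→L1 stop@L0
  join L8 pred L4: L4→L2 stop@L0
  join L8 pred L6: L6→L3→L1 stop@L0
  join L8 pred L7: L7 stop@L0
  join L9 pred L1: L1 stop@L0
  join L9 pred L4: L4→L2 stop@L0
  join L9 pred L7: L7 stop@L0
  join L9 pred L8: L8 stop@L0
  L0 → ∅
  L1 → {L7,L8,L9}
  L2 → {L7,L8,L9}
  L3 → {L7,L8}
  L4 → {L7,L8,L9}
  L5 → ∅
  L6 → {L7,L8}
  L7 → {L8,L9}
  L8 → {L9}
  L9 → ∅

φ for c: defs {L5,L6,L9}
  DF⁺ = {L7,L8,L9}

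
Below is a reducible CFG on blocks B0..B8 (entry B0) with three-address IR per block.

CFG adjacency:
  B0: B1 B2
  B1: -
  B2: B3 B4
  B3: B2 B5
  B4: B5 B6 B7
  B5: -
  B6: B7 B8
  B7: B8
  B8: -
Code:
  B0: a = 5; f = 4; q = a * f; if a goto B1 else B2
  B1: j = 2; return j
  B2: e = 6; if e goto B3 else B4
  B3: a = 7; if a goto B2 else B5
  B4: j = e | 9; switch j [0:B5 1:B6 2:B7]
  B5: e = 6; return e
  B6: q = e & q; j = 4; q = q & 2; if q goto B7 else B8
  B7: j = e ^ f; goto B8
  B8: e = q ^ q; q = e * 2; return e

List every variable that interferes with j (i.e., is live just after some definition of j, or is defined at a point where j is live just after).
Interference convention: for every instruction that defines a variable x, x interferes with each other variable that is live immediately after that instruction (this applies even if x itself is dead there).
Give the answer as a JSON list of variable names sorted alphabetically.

Answer: ["e", "f", "q"]

Derivation:
Block summaries:
  B0: def={a,f,q} ue=∅
  B1: def={j} ue=∅
  B2: def={e} ue=∅
  B3: def={a} ue=∅
  B4: def={j} ue={e}
  B5: def={e} ue=∅
  B6: def={j,q} ue={e,q}
  B7: def={j} ue={e,f}
  B8: def={e,q} ue={q}

Liveness:
  B0: in=∅ out={f,q}
  B1: in=∅ out=∅
  B2: in={f,q} out={e,f,q}
  B3: in={f,q} out={f,q}
  B4: in={e,f,q} out={e,f,q}
  B5: in=∅ out=∅
  B6: in={e,f,q} out={e,f,q}
  B7: in={e,f,q} out={q}
  B8: in={q} out=∅

Interference:
  a↔{f,q}
  e↔{f,j,q}
  f↔{a,e,j,q}
  j↔{e,f,q}
  q↔{a,e,f,j}

N(j) = ["e", "f", "q"]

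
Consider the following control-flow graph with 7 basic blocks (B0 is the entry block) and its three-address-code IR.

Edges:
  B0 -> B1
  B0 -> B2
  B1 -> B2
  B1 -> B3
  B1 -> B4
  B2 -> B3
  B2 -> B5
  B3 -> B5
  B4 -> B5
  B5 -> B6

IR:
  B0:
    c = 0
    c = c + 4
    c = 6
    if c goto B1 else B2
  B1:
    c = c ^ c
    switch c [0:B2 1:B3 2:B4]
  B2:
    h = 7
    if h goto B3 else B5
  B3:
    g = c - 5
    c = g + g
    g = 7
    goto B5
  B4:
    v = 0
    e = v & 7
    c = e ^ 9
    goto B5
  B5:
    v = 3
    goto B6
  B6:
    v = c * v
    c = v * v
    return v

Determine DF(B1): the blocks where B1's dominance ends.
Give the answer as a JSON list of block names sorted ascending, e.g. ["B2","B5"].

Answer: ["B2", "B3", "B5"]

Working:
idom tree: B1←B0 B2←B0 B3←B0 B4←B1 B5←B0 B6←B5
Dom at joins:
  B2: preds {B0,B1}: {B0} ∩ {B0,B1} = {B0}; idom=B0
  B3: preds {B1,B2}: {B0,B1} ∩ {B0,B2} = {B0}; idom=B0
  B5: preds {B2,B3,B4}: {B0,B2} ∩ {B0,B3} ∩ {B0,B1,B4} = {B0}; idom=B0

DF derivation:
  B2←B0: walk · to B0
  B2←B1: walk B1 to B0
  B3←B1: walk B1 to B0
  B3←B2: walk B2 to B0
  B5←B2: walk B2 to B0
  B5←B3: walk B3 to B0
  B5←B4: walk B4→B1 to B0
  B0 → ∅
  B1 → {B2,B3,B5}
  B2 → {B3,B5}
  B3 → {B5}
  B4 → {B5}
  B5 → ∅
  B6 → ∅

DF(B1) = ["B2", "B3", "B5"]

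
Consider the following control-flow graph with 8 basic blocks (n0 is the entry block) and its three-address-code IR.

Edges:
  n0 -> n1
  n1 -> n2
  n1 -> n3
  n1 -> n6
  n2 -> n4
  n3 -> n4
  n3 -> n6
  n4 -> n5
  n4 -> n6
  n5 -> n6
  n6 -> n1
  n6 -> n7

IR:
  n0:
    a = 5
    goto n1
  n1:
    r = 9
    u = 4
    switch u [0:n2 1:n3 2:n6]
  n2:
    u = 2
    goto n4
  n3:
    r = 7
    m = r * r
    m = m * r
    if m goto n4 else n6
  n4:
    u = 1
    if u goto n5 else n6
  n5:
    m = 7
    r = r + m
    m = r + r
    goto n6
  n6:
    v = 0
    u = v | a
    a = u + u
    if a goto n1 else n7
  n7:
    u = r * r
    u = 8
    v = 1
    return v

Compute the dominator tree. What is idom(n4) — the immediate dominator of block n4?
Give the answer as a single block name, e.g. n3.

Answer: n1

Working:
idom tree: n1←n0 n2←n1 n3←n1 n4←n1 n5←n4 n6←n1 n7←n6
Dom∩ at merges:
  n1: preds {n0,n6}: {n0} ∩ {n0,n1,n6} = {n0}; idom=n0
  n4: preds {n2,n3}: {n0,n1,n2} ∩ {n0,n1,n3} = {n0,n1}; idom=n1
  n6: preds {n1,n3,n4,n5}: {n0,n1} ∩ {n0,n1,n3} ∩ {n0,n1,n4} ∩ {n0,n1,n4,n5} = {n0,n1}; idom=n1

idom(n4) = n1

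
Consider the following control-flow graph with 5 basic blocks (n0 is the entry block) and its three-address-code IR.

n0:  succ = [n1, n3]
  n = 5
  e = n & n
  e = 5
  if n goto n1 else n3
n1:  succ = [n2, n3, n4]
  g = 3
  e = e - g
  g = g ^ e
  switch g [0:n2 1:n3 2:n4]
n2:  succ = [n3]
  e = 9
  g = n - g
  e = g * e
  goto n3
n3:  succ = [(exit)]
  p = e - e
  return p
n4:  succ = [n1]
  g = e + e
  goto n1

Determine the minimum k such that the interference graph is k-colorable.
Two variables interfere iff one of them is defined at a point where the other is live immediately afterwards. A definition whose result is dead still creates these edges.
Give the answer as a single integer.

def/use:
  n0 def {e,n} use ∅
  n1 def {e,g} use {e}
  n2 def {e,g} use {g,n}
  n3 def {p} use {e}
  n4 def {g} use {e}

Liveness:
  n0: in=∅ out={e,n}
  n1: in={e,n} out={e,g,n}
  n2: in={g,n} out={e}
  n3: in={e} out=∅
  n4: in={e,n} out={e,n}

Interference:
  e: {g,n}
  g: {e,n}
  n: {e,g}
  p: ∅

Registers:
  clique {e,g,n} ⇒ need ≥ 3
  3-colouring: c0={e,p}  c1={g}  c2={n}
  χ = 3

Answer: 3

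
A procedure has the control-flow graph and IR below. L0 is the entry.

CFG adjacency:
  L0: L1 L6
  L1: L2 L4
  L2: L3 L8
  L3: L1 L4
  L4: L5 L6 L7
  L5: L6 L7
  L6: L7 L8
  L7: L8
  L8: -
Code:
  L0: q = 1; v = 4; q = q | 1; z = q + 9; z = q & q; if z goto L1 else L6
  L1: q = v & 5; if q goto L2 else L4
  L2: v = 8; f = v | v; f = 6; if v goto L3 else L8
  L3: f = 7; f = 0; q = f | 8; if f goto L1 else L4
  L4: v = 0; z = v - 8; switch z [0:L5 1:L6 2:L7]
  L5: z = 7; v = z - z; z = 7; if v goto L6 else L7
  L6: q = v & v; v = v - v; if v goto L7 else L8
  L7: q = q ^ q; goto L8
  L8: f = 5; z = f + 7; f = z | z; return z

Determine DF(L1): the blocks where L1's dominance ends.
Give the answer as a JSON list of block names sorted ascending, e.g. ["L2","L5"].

idom tree: L1←L0 L2←L1 L3←L2 L4←L1 L5←L4 L6←L0 L7←L0 L8←L0
Join-block Dom:
  L1: preds {L0,L3}: {L0} ∩ {L0,L1,L2,L3} = {L0}; idom=L0
  L4: preds {L1,L3}: {L0,L1} ∩ {L0,L1,L2,L3} = {L0,L1}; idom=L1
  L6: preds {L0,L4,L5}: {L0} ∩ {L0,L1,L4} ∩ {L0,L1,L4,L5} = {L0}; idom=L0
  L7: preds {L4,L5,L6}: {L0,L1,L4} ∩ {L0,L1,L4,L5} ∩ {L0,L6} = {L0}; idom=L0
  L8: preds {L2,L6,L7}: {L0,L1,L2} ∩ {L0,L6} ∩ {L0,L7} = {L0}; idom=L0

DF walk-up:
  join L1 pred L0: · stop@L0
  join L1 pred L3: L3→L2→L1 stop@L0
  join L4 pred L1: · stop@L1
  join L4 pred L3: L3→L2 stop@L1
  join L6 pred L0: · stop@L0
  join L6 pred L4: L4→L1 stop@L0
  join L6 pred L5: L5→L4→L1 stop@L0
  join L7 pred L4: L4→L1 stop@L0
  join L7 pred L5: L5→L4→L1 stop@L0
  join L7 pred L6: L6 stop@L0
  join L8 pred L2: L2→L1 stop@L0
  join L8 pred L6: L6 stop@L0
  join L8 pred L7: L7 stop@L0
  DF(L0)=∅
  DF(L1)={L1,L6,L7,L8}
  DF(L2)={L1,L4,L8}
  DF(L3)={L1,L4}
  DF(L4)={L6,L7}
  DF(L5)={L6,L7}
  DF(L6)={L7,L8}
  DF(L7)={L8}
  DF(L8)=∅

DF(L1) = ["L1", "L6", "L7", "L8"]

Answer: ["L1", "L6", "L7", "L8"]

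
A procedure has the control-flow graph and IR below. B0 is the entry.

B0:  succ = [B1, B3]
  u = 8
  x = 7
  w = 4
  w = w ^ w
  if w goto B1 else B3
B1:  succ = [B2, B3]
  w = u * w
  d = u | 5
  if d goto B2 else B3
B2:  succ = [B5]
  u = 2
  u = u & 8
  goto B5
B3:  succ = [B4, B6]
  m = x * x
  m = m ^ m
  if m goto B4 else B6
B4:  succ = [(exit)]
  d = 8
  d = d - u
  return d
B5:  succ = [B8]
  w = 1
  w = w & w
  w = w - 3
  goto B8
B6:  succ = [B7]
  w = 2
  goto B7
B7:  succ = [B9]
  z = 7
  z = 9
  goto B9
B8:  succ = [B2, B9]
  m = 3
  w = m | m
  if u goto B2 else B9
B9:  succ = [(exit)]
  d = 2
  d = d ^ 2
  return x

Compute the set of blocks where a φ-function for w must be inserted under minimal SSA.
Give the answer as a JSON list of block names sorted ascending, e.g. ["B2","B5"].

idom tree: B1←B0 B2←B1 B3←B0 B4←B3 B5←B2 B6←B3 B7←B6 B8←B5 B9←B0
Dom at joins:
  B2: preds {B1,B8}: {B0,B1} ∩ {B0,B1,B2,B5,B8} = {B0,B1}; idom=B1
  B3: preds {B0,B1}: {B0} ∩ {B0,B1} = {B0}; idom=B0
  B9: preds {B7,B8}: {B0,B3,B6,B7} ∩ {B0,B1,B2,B5,B8} = {B0}; idom=B0

Frontier:
  B2←B1: walk · to B1
  B2←B8: walk B8→B5→B2 to B1
  B3←B0: walk · to B0
  B3←B1: walk B1 to B0
  B9←B7: walk B7→B6→B3 to B0
  B9←B8: walk B8→B5→B2→B1 to B0
  B0: DF=∅
  B1: DF={B3,B9}
  B2: DF={B2,B9}
  B3: DF={B9}
  B4: DF=∅
  B5: DF={B2,B9}
  B6: DF={B9}
  B7: DF={B9}
  B8: DF={B2,B9}
  B9: DF=∅

φ for w: defs {B0,B1,B5,B6,B8}
  DF⁺ = {B2,B3,B9}

Answer: ["B2", "B3", "B9"]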